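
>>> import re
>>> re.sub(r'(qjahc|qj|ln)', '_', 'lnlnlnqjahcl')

The regex engine tests alternatives in the order written; an earlier branch that matches wins even if a later one would match more.
Matches: at [0:2] → 'ln'; at [2:4] → 'ln'; at [4:6] → 'ln'; at [6:11] → 'qjahc'.
Each match is replaced by '_'.

'____l'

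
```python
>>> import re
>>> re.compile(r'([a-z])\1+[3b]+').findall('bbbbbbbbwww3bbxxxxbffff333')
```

['b', 'w', 'x', 'f']

A backreference is literal: `\1` must see the identical characters the first group matched.
Matches: at [0:8] match 'bbbbbbbb', group 1 = 'b'; at [8:14] match 'www3bb', group 1 = 'w'; at [14:19] match 'xxxxb', group 1 = 'x'; at [19:26] match 'ffff333', group 1 = 'f'.
`findall` collects group 1 from each match (4 total).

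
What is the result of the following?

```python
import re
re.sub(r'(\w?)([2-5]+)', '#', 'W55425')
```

'#'

This matches optionally a word character (captured); then one or more of a character in [2-5] (captured).
Matches: at [0:6] → 'W55425'.
`sub` substitutes '#' at each match site.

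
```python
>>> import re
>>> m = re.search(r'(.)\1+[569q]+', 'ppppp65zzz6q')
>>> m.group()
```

`\1` is not a pattern — it's the concrete string captured by group 1, re-applied verbatim.
The match spans [0:7] → 'ppppp65'.

'ppppp65'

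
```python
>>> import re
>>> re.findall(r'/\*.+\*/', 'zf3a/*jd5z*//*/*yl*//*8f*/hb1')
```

Scanning left to right: at [4:26] → '/*jd5z*//*/*yl*//*8f*/'.
With no groups in the pattern, `findall` gives back each whole match — 1 here.

['/*jd5z*//*/*yl*//*8f*/']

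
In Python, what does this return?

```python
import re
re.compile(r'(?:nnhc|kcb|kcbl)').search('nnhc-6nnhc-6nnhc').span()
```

`re.search` scans for the first position where the pattern succeeds.
The match spans [0:4] → 'nnhc'.

(0, 4)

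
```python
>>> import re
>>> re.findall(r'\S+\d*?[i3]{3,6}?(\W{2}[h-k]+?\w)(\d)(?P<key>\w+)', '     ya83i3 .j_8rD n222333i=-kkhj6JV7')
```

[(' .j_', '8', 'rD'), ('=-kkhj', '6', 'JV7')]

The pattern matches one or more of a non-whitespace character, then zero or more of a digit (lazy), then 3 to 6 of one of [i3] (lazy); then exactly 2 of a non-word character, then one or more of a character in [h-k] (lazy), then a word character (captured); then a digit (captured); then one or more of a word character (captured as 'key').
`findall` packs the 3 group values into a tuple for every match.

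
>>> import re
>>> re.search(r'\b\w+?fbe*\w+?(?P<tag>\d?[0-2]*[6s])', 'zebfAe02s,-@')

None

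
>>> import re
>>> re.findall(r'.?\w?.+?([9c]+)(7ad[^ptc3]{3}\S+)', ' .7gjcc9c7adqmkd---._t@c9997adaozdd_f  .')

[('cc9c', '7adqmkd---._t@c9997adaozdd_f')]

The pattern matches optionally any character, then optionally a word character, then one or more of any character (lazy); then one or more of one of [9c] (captured); then the literal '7ad', then exactly 3 of any character except [ptc3], then one or more of a non-whitespace character (captured).
Because the quantifier is non-greedy, it stops expanding at the earliest point where the rest of the pattern can succeed.
Matches: at [0:37] match ' .7gjcc9c7adqmkd---._t@c9997adaozdd_f', groups = ('cc9c', '7adqmkd---._t@c9997adaozdd_f').
Multiple groups make `findall` return tuples — one 2-tuple for the one match.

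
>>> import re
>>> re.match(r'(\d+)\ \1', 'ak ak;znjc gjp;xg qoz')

None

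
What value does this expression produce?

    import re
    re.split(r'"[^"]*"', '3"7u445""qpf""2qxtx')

Matches to split on: at [1:8] → '"7u445"'; at [8:13] → '"qpf"'.
Splitting on the pattern gives 3 pieces.

['3', '', '"2qxtx']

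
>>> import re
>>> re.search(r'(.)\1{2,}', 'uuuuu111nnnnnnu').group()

'uuuuu'

A backreference is literal: `\1` must see the identical characters the first group matched.
`re.search` tries every starting position until one works.
The match spans [0:5] → 'uuuuu'.
Captured: group 1 = 'u'.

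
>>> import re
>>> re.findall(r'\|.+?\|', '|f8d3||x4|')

['|f8d3|', '|x4|']

Because the quantifier is non-greedy, it stops expanding at the earliest point where the rest of the pattern can succeed.
Walking the string: at [0:6] → '|f8d3|'; at [6:10] → '|x4|'.
Since nothing is captured, `findall` lists the 2 matched substrings directly.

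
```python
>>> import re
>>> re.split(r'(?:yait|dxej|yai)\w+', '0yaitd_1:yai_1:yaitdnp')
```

['0', ':', ':', '']

Matches to split on: at [1:8] → 'yaitd_1'; at [9:14] → 'yai_1'; at [15:22] → 'yaitdnp'.
The string is cut at each match, leaving 4 pieces.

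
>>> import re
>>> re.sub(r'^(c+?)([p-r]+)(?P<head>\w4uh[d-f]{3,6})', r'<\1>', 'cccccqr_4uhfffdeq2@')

'<ccccc>q2@'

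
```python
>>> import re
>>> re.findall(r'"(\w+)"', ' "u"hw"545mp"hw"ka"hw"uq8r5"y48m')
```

Scanning left to right: at [1:4] match '"u"', group 1 = 'u'; at [6:13] match '"545mp"', group 1 = '545mp'; at [15:19] match '"ka"', group 1 = 'ka'; at [21:28] match '"uq8r5"', group 1 = 'uq8r5'.
Because there's exactly one group, `findall` drops the full match and keeps group 1 from each hit.

['u', '545mp', 'ka', 'uq8r5']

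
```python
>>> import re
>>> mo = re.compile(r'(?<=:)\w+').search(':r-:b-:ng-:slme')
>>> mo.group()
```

Because the assertion is zero-width, the text it checks is not consumed and won't appear in the result.
The match spans [1:2] → 'r'.

'r'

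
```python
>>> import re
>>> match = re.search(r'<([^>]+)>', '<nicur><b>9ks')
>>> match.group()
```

'<nicur>'

The match spans [0:7] → '<nicur>'.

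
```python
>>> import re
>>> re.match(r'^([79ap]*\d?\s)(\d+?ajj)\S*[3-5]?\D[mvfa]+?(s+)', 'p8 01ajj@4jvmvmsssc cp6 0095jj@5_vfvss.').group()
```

'p8 01ajj@4jvmvmsss'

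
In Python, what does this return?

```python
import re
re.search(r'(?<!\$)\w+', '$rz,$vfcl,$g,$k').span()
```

(2, 3)

The negative lookaround is zero-width — it rules out positions where the adjacent text would match, without consuming anything.
The match spans [2:3] → 'z'.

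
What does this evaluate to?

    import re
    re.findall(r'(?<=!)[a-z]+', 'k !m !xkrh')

['m', 'xkrh']

Because the assertion is zero-width, the text it checks is not consumed and won't appear in the result.
Scanning left to right: at [3:4] → 'm'; at [6:10] → 'xkrh'.
Since nothing is captured, `findall` lists the 2 matched substrings directly.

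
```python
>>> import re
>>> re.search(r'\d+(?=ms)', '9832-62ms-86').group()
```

'62'

The positive lookaround only admits positions where the adjacent text matches; those characters stay outside the span.
Unlike `match`, `search` isn't anchored — it looks for the pattern anywhere in the string.
The match spans [5:7] → '62'.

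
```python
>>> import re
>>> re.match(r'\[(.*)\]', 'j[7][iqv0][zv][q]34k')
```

`re.match` won't scan ahead — the pattern has to work from the very first character.
Here the pattern fails at index 0, so the call returns None.

None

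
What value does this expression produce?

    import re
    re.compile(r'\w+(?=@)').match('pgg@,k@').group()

'pgg'

Lookahead/lookbehind check context without consuming it, so the matched span excludes the asserted characters.
With `match`, the pattern is implicitly anchored at the beginning.
The match spans [0:3] → 'pgg'.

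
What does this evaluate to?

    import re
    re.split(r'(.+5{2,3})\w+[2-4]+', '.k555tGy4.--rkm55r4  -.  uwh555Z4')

['', '.k555tGy4.--rkm55r4  -.  uwh555', '']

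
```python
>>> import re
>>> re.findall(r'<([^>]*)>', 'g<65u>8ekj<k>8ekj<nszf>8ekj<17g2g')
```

['65u', 'k', 'nszf']

With a single group, `findall` returns only what that group captured — 3 items.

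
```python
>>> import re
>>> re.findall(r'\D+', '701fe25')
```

Since nothing is captured, `findall` lists the 1 matched substring directly.

['fe']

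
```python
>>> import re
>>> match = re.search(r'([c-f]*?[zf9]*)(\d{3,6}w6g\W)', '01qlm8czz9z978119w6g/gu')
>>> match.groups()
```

('czz9z9', '78119w6g/')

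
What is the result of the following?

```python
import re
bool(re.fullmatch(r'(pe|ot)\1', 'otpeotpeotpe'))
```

False

`re.fullmatch` requires the pattern to consume the entire string.
Here the string isn't matched end-to-end, so the call returns None, and `bool(None)` is False.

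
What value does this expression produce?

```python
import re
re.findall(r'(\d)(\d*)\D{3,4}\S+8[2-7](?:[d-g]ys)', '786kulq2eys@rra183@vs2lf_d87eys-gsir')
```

Multiple groups make `findall` return tuples — one 2-tuple for the one match.

[('7', '86')]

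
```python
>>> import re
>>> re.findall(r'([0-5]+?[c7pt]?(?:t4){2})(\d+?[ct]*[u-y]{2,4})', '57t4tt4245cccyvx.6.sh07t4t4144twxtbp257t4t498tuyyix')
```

Pattern: one or more of a character in [0-5] (lazy), then optionally one of [c7pt], then the literal 't4' repeated 2 times (captured); then one or more of a digit (lazy), then zero or more of one of [ct], then 2 to 4 of a character in [u-y] (captured).
Scanning left to right: at [21:33] match '07t4t4144twx', groups = ('07t4t4', '144twx'); at [36:49] match '257t4t498tuyy', groups = ('257t4t4', '98tuyy').
2 groups means each result is a tuple of 2 captured strings — 2 here.

[('07t4t4', '144twx'), ('257t4t4', '98tuyy')]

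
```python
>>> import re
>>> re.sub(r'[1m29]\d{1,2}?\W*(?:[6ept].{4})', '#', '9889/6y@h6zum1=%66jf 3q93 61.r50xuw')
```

The pattern matches one of [1m29], then 1 to 2 of a digit (lazy), then zero or more of a non-word character; then one of [6ept], then exactly 4 of any character (non-capturing group).
Matches: at [12:21] → 'm1=%66jf '; at [23:31] → '93 61.r5'.
Each match is replaced by '#'.

'9889/6y@h6zu#3q#0xuw'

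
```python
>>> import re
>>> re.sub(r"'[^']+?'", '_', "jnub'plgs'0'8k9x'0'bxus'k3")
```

Every occurrence is swapped for '_'.

'jnub_0_0_k3'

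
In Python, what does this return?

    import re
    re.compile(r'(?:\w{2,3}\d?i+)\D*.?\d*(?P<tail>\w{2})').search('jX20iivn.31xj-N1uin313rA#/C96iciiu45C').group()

Pattern: 2 to 3 of a word character, then optionally a digit, then one or more of the literal 'i' (non-capturing group); then zero or more of a non-digit, then optionally any character, then zero or more of a digit; then exactly 2 of a word character (captured as 'tail').
`re.search` tries every starting position until one works.
The match spans [0:13] → 'jX20iivn.31xj'.
Captured: group 1 = 'xj'.

'jX20iivn.31xj'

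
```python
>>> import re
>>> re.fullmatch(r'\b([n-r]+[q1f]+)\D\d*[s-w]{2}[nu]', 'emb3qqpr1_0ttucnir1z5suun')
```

None

The pattern matches a word boundary (`\b`, zero-width); then one or more of a character in [n-r], then one or more of one of [q1f] (captured); then a non-digit; then zero or more of a digit, then exactly 2 of a character in [s-w]; then one of [nu].
`re.fullmatch` requires the pattern to consume the entire string.
Here the pattern can't cover the whole string, so the call returns None.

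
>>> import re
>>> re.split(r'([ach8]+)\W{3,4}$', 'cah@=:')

The pattern matches one or more of one of [ach8] (captured); then 3 to 4 of a non-word character; then anchored at the end.
Matches to split on: at [0:6] → 'cah@=:'.
`re.split` interleaves the captured-group text with the surrounding fragments.

['', 'cah', '']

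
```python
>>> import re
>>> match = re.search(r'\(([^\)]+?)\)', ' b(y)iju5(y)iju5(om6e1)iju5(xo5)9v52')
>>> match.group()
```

`re.search` tries every starting position until one works.
The match spans [2:5] → '(y)'.
Captured: group 1 = 'y'.

'(y)'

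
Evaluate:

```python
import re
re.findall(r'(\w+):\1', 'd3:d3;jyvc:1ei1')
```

`\1` is not a pattern — it's the concrete string captured by group 1, re-applied verbatim.
One capturing group, so `findall` returns just the captured substring from the one match — 1 in all.

['d3']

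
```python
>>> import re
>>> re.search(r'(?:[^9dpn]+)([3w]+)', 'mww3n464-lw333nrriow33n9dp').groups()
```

('3',)

The match spans [0:4] → 'mww3'.
Captured: group 1 = '3'.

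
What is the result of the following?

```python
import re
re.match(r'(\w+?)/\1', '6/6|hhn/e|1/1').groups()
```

The backreference `\1` re-matches whatever the first group consumed, character for character.
`re.match` won't scan ahead — the pattern has to work from the very first character.
The match spans [0:3] → '6/6'.
Captured: group 1 = '6'.

('6',)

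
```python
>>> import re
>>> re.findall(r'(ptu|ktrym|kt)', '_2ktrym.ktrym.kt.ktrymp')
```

Branches in `(...|...)` are attempted left-to-right; the first branch that allows the whole pattern to succeed is taken.
One capturing group, so `findall` returns just the captured substring from each match — 4 in all.

['ktrym', 'ktrym', 'kt', 'ktrym']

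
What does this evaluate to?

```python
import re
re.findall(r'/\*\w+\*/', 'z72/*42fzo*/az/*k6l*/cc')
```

['/*42fzo*/', '/*k6l*/']

Matches: at [3:12] → '/*42fzo*/'; at [14:21] → '/*k6l*/'.
Since nothing is captured, `findall` lists the 2 matched substrings directly.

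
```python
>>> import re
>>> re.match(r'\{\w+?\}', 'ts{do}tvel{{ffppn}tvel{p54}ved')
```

None

With `match`, the pattern is implicitly anchored at the beginning.
Here the pattern fails at index 0, so the call returns None.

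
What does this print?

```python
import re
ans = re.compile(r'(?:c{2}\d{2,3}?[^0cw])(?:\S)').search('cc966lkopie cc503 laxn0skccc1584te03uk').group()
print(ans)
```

The pattern matches exactly 2 of the literal 'c', then 2 to 3 of a digit (lazy), then any character except [0cw] (non-capturing group); then a non-whitespace character (non-capturing group).
A non-greedy quantifier consumes as few characters as it can — just enough that the remainder of the pattern still matches from where it stops; whatever follows it matches normally.
`re.search` tries every starting position until one works.
The match spans [0:6] → 'cc966l'.

cc966l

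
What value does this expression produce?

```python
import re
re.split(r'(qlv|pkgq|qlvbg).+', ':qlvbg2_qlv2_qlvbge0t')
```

[':', 'qlv', '']

Alternation isn't longest-match — the leftmost alternative that fits at this position is chosen.
Matches to split on: at [1:21] → 'qlvbg2_qlv2_qlvbge0t'.
`re.split` interleaves the captured-group text with the surrounding fragments.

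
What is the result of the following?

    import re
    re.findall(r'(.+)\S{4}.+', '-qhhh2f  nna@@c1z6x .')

Pattern: one or more of any character (captured); then exactly 4 of a non-whitespace character, then one or more of any character.
Scanning left to right: at [0:21] match '-qhhh2f  nna@@c1z6x .', group 1 = '-qhhh2f  nna@@c'.
`findall` collects group 1 from the one match (1 total).

['-qhhh2f  nna@@c']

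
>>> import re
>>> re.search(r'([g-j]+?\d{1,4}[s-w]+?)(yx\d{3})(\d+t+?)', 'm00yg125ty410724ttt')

The pattern matches one or more of a character in [g-j] (lazy), then 1 to 4 of a digit, then one or more of a character in [s-w] (lazy) (captured); then the literal 'yx', then exactly 3 of a digit (captured); then one or more of a digit, then one or more of the literal 't' (lazy) (captured).
Here nothing in the string fits, so the call returns None.

None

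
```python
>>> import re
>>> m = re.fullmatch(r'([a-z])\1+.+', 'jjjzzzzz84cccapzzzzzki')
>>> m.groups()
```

('j',)

After group 1 captures some text, `\1` only succeeds where that same text appears again.
`re.fullmatch` requires the pattern to consume the entire string.
The match spans [0:22] → 'jjjzzzzz84cccapzzzzzki'.
Captured: group 1 = 'j'.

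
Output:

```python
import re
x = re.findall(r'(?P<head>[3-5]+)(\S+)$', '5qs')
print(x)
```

[('5', 'qs')]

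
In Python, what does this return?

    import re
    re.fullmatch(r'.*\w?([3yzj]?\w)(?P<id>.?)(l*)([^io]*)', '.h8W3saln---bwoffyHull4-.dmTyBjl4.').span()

(0, 34)

This matches zero or more of any character, then optionally a word character; then optionally one of [3yzj], then a word character (captured); then optionally any character (captured as 'id'); then zero or more of a literal 'l' (captured); then zero or more of any character except [io] (captured).
`fullmatch` succeeds only if the pattern covers the string from start to end.
The match spans [0:34] → '.h8W3saln---bwoffyHull4-.dmTyBjl4.'.
Captured: group 1 = '4', group 2 = '.', group 3 = '', group 4 = ''.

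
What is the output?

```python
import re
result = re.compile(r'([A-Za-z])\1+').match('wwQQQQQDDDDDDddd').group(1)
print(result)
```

A backreference is literal: `\1` must see the identical characters the first group matched.
`match` is anchored at position 0; if the pattern doesn't fit there, it returns None.
The match spans [0:2] → 'ww'.
Captured: group 1 = 'w'.

w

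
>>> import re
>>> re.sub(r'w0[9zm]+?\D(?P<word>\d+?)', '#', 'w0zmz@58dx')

The pattern matches the literal 'w0', then one or more of one of [9zm] (lazy), then a non-digit; then one or more of a digit (lazy) (captured as 'word').
The `?` after the quantifier makes it lazy — it takes as little as possible before letting the rest of the pattern try.
Matches: at [0:7] → 'w0zmz@5'.
Every occurrence is swapped for '#'.

'#8dx'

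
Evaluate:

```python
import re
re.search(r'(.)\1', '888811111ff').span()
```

(0, 2)

After group 1 captures some text, `\1` only succeeds where that same text appears again.
`re.search` tries every starting position until one works.
The match spans [0:2] → '88'.
Captured: group 1 = '8'.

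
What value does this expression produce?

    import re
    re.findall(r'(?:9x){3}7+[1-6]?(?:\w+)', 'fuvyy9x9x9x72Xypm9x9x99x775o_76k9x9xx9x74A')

The pattern matches the literal '9x' repeated 3 times, then one or more of the literal '7', then optionally a character in [1-6]; then one or more of a word character (non-capturing group).
Matches: at [5:42] → '9x9x9x72Xypm9x9x99x775o_76k9x9xx9x74A'.
With no groups in the pattern, `findall` gives back each whole match — 1 here.

['9x9x9x72Xypm9x9x99x775o_76k9x9xx9x74A']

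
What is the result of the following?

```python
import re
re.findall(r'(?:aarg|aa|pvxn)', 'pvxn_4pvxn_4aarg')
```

['pvxn', 'pvxn', 'aarg']

`|` is ordered: at each position the engine commits to the first alternative that works.
No capturing groups, so `findall` returns the 3 full match strings.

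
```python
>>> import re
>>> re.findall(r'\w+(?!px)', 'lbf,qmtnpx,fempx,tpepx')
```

['lbf', 'qmtnpx', 'fempx', 'tpepx']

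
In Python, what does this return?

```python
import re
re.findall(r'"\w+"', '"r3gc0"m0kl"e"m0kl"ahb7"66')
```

['"r3gc0"', '"e"', '"ahb7"']

Walking the string: at [0:7] → '"r3gc0"'; at [11:14] → '"e"'; at [18:24] → '"ahb7"'.
With no groups in the pattern, `findall` gives back each whole match — 3 here.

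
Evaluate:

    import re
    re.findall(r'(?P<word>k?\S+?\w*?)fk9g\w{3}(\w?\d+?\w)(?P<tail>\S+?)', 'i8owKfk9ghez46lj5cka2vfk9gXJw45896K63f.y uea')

[('i8owK', '46l', 'j'), ('5cka2v', '458', '9')]

The `?` after the quantifier makes it lazy — it takes as little as possible before letting the rest of the pattern try.
3 groups means each result is a tuple of 3 captured strings — 2 here.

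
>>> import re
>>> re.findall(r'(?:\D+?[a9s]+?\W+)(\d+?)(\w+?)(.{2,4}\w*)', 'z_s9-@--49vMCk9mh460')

[('4', '9', 'vMCk9mh460')]

A `+?`/`*?`/`{m,n}?` starts at its minimum and grows only as far as needed for what follows to match.
3 groups means the one result is a tuple of 3 captured strings — 1 here.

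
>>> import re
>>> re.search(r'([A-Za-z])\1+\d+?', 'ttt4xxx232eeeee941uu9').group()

The backreference `\1` re-matches whatever the first group consumed, character for character.
The match spans [0:4] → 'ttt4'.

'ttt4'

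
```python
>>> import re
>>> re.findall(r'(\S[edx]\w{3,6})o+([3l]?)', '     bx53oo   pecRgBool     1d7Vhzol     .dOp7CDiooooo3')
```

Pattern: a non-whitespace character, then one of [edx], then 3 to 6 of a word character (captured); then one or more of a literal 'o'; then optionally one of [3l] (captured).
`findall` packs the 2 group values into a tuple for every match.

[('bx53o', ''), ('pecRgBo', 'l'), ('1d7Vhz', 'l'), ('.dOp7CDi', '3')]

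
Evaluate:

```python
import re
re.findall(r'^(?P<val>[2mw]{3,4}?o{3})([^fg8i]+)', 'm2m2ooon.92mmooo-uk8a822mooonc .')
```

The pattern matches anchored at the start of the string; then 3 to 4 of one of [2mw] (lazy), then exactly 3 of a literal 'o' (captured as 'val'); then one or more of any character except [fg8i] (captured).
Matches: at [0:19] match 'm2m2ooon.92mmooo-uk', groups = ('m2m2ooo', 'n.92mmooo-uk').
With 2 capturing groups, `findall` returns a 2-tuple per match.

[('m2m2ooo', 'n.92mmooo-uk')]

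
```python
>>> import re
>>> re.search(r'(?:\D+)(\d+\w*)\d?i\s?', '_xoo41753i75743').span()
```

(0, 10)

Pattern: one or more of a non-digit (non-capturing group); then one or more of a digit, then zero or more of a word character (captured); then optionally a digit, then a literal 'i', then optionally whitespace.
`re.search` tries every starting position until one works.
The match spans [0:10] → '_xoo41753i'.
Captured: group 1 = '41753'.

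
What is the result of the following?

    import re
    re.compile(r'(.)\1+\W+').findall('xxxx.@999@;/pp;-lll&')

['x', '9', 'p', 'l']

A backreference is literal: `\1` must see the identical characters the first group matched.
With a single group, `findall` returns only what that group captured — 4 items.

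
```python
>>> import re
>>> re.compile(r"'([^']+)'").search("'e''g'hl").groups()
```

`re.search` tries every starting position until one works.
The match spans [0:3] → "'e'".
Captured: group 1 = 'e'.

('e',)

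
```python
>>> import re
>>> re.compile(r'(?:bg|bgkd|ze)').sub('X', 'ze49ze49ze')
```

Matches: at [0:2] → 'ze'; at [4:6] → 'ze'; at [8:10] → 'ze'.
`sub` substitutes 'X' at each match site.

'X49X49X'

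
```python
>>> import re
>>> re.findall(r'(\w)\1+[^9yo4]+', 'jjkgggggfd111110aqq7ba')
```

['j']

A backreference is literal: `\1` must see the identical characters the first group matched.
With a single group, `findall` returns only what that group captured — 1 item.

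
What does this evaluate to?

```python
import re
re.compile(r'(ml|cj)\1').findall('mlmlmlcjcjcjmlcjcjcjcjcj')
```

['ml', 'cj', 'cj', 'cj']

`\1` has to match the exact text group 1 already captured.
One capturing group, so `findall` returns just the captured substring from each match — 4 in all.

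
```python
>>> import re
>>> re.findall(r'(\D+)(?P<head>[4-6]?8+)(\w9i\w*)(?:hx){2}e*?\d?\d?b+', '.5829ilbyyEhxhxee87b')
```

This matches one or more of a non-digit (captured); then optionally a character in [4-6], then one or more of the literal '8' (captured as 'head'); then a word character, then the literal '9i', then zero or more of a word character (captured); then the literal 'hx' repeated 2 times, then zero or more of the literal 'e' (lazy); then optionally a digit, then optionally a digit, then one or more of a literal 'b'.
With 3 capturing groups, `findall` returns a 3-tuple per match.

[('.', '58', '29ilbyyE')]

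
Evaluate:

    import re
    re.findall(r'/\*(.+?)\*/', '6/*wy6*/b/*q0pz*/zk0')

The `?` after the quantifier makes it lazy — it takes as little as possible before letting the rest of the pattern try.
One capturing group, so `findall` returns just the captured substring from each match — 2 in all.

['wy6', 'q0pz']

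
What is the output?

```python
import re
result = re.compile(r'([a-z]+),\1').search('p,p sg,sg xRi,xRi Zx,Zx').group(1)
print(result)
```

p

The match spans [0:3] → 'p,p'.
Captured: group 1 = 'p'.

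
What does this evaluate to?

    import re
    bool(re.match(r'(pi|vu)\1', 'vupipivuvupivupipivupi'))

`match` is anchored at position 0; if the pattern doesn't fit there, it returns None.
Here the pattern fails at index 0, so the call returns None, and `bool(None)` is False.

False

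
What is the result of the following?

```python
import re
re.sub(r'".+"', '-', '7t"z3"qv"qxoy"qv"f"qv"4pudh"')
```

'7t-'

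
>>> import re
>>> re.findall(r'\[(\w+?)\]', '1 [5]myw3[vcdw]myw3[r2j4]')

['5', 'vcdw', 'r2j4']

With a single group, `findall` returns only what that group captured — 3 items.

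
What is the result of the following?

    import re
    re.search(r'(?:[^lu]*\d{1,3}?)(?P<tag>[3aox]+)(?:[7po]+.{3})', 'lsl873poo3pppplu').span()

The pattern matches zero or more of any character except [lu], then 1 to 3 of a digit (lazy) (non-capturing group); then one or more of one of [3aox] (captured as 'tag'); then one or more of one of [7po], then exactly 3 of any character (non-capturing group).
Unlike `match`, `search` isn't anchored — it looks for the pattern anywhere in the string.
The match spans [3:12] → '873poo3pp'.
Captured: group 1 = '3'.

(3, 12)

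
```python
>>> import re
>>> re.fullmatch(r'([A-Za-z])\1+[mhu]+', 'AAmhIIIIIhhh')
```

None

A backreference is literal: `\1` must see the identical characters the first group matched.
`re.fullmatch` is like wrapping the pattern in `^…$` (in single-line mode).
Here the pattern can't cover the whole string, so the call returns None.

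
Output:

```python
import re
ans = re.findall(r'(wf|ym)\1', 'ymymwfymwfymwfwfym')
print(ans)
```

`\1` is not a pattern — it's the concrete string captured by group 1, re-applied verbatim.
Because there's exactly one group, `findall` drops the full match and keeps group 1 from each hit.

['ym', 'wf']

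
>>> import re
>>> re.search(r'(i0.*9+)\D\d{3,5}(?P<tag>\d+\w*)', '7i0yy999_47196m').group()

'i0yy999_47196m'

Pattern: the literal 'i0', then zero or more of any character, then one or more of the literal '9' (captured); then a non-digit, then 3 to 5 of a digit; then one or more of a digit, then zero or more of a word character (captured as 'tag').
Unlike `match`, `search` isn't anchored — it looks for the pattern anywhere in the string.
The match spans [1:15] → 'i0yy999_47196m'.
Captured: group 1 = 'i0yy999', group 2 = '6m'.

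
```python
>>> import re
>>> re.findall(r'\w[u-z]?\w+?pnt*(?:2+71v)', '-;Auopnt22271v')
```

This matches a word character, then optionally a character in [u-z], then one or more of a word character (lazy); then the literal 'pn', then zero or more of a literal 't'; then one or more of a literal '2', then the literal '71v' (non-capturing group).
Matches: at [2:14] → 'Auopnt22271v'.
`findall` yields the raw match text (1 of them) because the pattern has no groups.

['Auopnt22271v']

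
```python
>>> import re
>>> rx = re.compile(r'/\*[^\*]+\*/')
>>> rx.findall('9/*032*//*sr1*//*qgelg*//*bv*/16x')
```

With no groups in the pattern, `findall` gives back each whole match — 4 here.

['/*032*/', '/*sr1*/', '/*qgelg*/', '/*bv*/']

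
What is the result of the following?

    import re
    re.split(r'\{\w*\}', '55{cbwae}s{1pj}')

['55', 's', '']

`split` removes every match and returns the 3 fragments in between.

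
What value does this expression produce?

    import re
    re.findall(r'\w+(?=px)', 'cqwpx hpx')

['cqw', 'h']

The `(?=…)`/`(?<=…)` assertion just peeks at neighbouring text; it doesn't advance the match position.
Scanning left to right: at [0:3] → 'cqw'; at [6:7] → 'h'.
With no groups in the pattern, `findall` gives back each whole match — 2 here.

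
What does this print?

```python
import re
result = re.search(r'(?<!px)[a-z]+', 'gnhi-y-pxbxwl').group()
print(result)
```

The negative lookahead/lookbehind blocks any match where the forbidden context is present.
The match spans [0:4] → 'gnhi'.

gnhi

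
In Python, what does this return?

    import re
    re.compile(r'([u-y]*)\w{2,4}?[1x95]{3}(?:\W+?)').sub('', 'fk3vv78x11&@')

Pattern: zero or more of a character in [u-y] (captured); then 2 to 4 of a word character (lazy), then exactly 3 of one of [1x95]; then one or more of a non-word character (lazy) (non-capturing group).
Matches: at [3:11] → 'vv78x11&'.
Every occurrence is swapped for ''.

'fk3@'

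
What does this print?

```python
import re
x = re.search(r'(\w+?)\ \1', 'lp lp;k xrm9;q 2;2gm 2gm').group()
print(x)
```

lp lp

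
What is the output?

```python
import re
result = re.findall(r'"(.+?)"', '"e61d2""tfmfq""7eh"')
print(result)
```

Lazy quantifiers expand one character at a time until the remainder of the pattern can match.
Walking the string: at [0:7] match '"e61d2"', group 1 = 'e61d2'; at [7:14] match '"tfmfq"', group 1 = 'tfmfq'; at [14:19] match '"7eh"', group 1 = '7eh'.
Because there's exactly one group, `findall` drops the full match and keeps group 1 from each hit.

['e61d2', 'tfmfq', '7eh']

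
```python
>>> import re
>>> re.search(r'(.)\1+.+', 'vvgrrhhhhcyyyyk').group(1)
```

'v'

The match spans [0:15] → 'vvgrrhhhhcyyyyk'.
Captured: group 1 = 'v'.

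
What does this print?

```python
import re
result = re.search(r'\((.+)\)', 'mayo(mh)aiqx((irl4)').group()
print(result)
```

The match spans [4:19] → '(mh)aiqx((irl4)'.

(mh)aiqx((irl4)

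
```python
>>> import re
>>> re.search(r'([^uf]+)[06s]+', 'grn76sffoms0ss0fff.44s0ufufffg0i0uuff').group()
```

'grn76s'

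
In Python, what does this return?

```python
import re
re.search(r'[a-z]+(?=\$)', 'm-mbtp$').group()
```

The positive lookaround only admits positions where the adjacent text matches; those characters stay outside the span.
The match spans [2:6] → 'mbtp'.

'mbtp'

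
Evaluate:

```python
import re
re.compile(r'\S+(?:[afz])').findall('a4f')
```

Pattern: one or more of a non-whitespace character; then one of [afz] (non-capturing group).
No capturing groups, so `findall` returns the 1 full match string.

['a4f']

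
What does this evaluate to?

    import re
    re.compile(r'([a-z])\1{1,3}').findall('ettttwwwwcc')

['t', 'w', 'c']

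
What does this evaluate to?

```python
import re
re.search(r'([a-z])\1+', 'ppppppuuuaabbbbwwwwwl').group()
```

'pppppp'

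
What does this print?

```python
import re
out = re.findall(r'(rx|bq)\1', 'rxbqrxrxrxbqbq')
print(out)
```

The backreference `\1` re-matches whatever the first group consumed, character for character.
`findall` collects group 1 from each match (2 total).

['rx', 'bq']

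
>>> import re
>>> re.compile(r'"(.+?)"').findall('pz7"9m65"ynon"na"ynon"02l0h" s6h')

Lazy quantifiers expand one character at a time until the remainder of the pattern can match.
Matches: at [3:9] match '"9m65"', group 1 = '9m65'; at [13:17] match '"na"', group 1 = 'na'; at [21:28] match '"02l0h"', group 1 = '02l0h'.
One capturing group, so `findall` returns just the captured substring from each match — 3 in all.

['9m65', 'na', '02l0h']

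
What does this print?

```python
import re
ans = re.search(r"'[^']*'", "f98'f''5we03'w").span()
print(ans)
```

Unlike `match`, `search` isn't anchored — it looks for the pattern anywhere in the string.
The match spans [3:6] → "'f'".

(3, 6)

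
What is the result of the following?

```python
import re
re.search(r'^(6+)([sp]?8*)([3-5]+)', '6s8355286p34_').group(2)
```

The pattern matches anchored at the start of the string; then one or more of a literal '6' (captured); then optionally one of [sp], then zero or more of the literal '8' (captured); then one or more of a character in [3-5] (captured).
`re.search` scans for the first position where the pattern succeeds.
The match spans [0:6] → '6s8355'.
Captured: group 1 = '6', group 2 = 's8', group 3 = '355'.

's8'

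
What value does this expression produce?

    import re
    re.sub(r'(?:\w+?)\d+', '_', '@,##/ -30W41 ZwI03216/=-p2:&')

'@,##/ -__ _/=-_:&'

Pattern: one or more of a word character (lazy) (non-capturing group); then one or more of a digit.
Because the quantifier is non-greedy, it stops expanding at the earliest point where the rest of the pattern can succeed.
Matches: at [7:9] → '30'; at [9:12] → 'W41'; at [13:21] → 'ZwI03216'; at [24:26] → 'p2'.
Each match is replaced by '_'.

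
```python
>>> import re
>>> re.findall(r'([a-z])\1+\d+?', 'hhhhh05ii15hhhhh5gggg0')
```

['h', 'i', 'h', 'g']

`\1` is not a pattern — it's the concrete string captured by group 1, re-applied verbatim.
One capturing group, so `findall` returns just the captured substring from each match — 4 in all.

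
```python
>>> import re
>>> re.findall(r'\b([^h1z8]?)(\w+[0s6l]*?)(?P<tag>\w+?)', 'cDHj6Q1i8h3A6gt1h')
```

[('c', 'DHj6Q1i8h3A6gt1', 'h')]

Pattern: a word boundary (`\b`, zero-width); then optionally any character except [h1z8] (captured); then one or more of a word character, then zero or more of one of [0s6l] (lazy) (captured); then one or more of a word character (lazy) (captured as 'tag').
Scanning left to right: at [0:17] match 'cDHj6Q1i8h3A6gt1h', groups = ('c', 'DHj6Q1i8h3A6gt1', 'h').
Multiple groups make `findall` return tuples — one 3-tuple for the one match.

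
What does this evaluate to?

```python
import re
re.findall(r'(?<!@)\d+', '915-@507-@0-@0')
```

A negative assertion filters positions out without eating any characters.
Matches: at [0:3] → '915'; at [6:8] → '07'.
`findall` yields the raw match text (2 of them) because the pattern has no groups.

['915', '07']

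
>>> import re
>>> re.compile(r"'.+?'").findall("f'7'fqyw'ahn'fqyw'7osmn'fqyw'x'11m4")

The `?` after the quantifier makes it lazy — it takes as little as possible before letting the rest of the pattern try.
Scanning left to right: at [1:4] → "'7'"; at [8:13] → "'ahn'"; at [17:24] → "'7osmn'"; at [28:31] → "'x'".
Since nothing is captured, `findall` lists the 4 matched substrings directly.

["'7'", "'ahn'", "'7osmn'", "'x'"]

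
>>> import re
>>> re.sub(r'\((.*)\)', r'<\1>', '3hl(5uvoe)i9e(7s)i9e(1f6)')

'3hl<5uvoe)i9e(7s)i9e(1f6>'

Matches: at [3:25] → '(5uvoe)i9e(7s)i9e(1f6)'.
Each match is replaced using the text its own group 1 captured.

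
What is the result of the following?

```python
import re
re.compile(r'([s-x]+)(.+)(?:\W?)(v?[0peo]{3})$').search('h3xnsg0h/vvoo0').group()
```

The pattern matches one or more of a character in [s-x] (captured); then one or more of any character (captured); then optionally a non-word character (non-capturing group); then optionally a literal 'v', then exactly 3 of one of [0peo] (captured); then anchored at the end.
The match spans [2:14] → 'xnsg0h/vvoo0'.

'xnsg0h/vvoo0'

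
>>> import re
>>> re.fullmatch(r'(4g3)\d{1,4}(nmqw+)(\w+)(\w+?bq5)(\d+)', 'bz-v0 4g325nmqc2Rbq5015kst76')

None

The pattern matches the literal '4', then the literal 'g3' (captured); then 1 to 4 of a digit; then the literal 'nmq', then one or more of the literal 'w' (captured); then one or more of a word character (captured); then one or more of a word character (lazy), then the literal 'bq5' (captured); then one or more of a digit (captured).
For `fullmatch`, every character of the input must be accounted for by the pattern.
Here there's no way to consume every character, so the call returns None.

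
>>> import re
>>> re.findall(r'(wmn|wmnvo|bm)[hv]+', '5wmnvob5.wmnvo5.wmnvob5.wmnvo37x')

['wmn', 'wmn', 'wmn', 'wmn']

Matches: at [1:5] match 'wmnv', group 1 = 'wmn'; at [9:13] match 'wmnv', group 1 = 'wmn'; at [16:20] match 'wmnv', group 1 = 'wmn'; at [24:28] match 'wmnv', group 1 = 'wmn'.
With a single group, `findall` returns only what that group captured — 4 items.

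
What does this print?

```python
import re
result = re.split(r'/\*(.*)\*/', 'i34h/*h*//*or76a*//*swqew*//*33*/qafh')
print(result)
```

Matches to split on: at [4:33] → '/*h*//*or76a*//*swqew*//*33*/'.
Because the pattern has a capturing group, `split` also inserts each captured text between the pieces.

['i34h', 'h*//*or76a*//*swqew*//*33', 'qafh']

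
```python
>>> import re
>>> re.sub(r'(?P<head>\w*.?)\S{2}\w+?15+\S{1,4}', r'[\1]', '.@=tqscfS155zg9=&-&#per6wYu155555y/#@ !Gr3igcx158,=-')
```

'[.]&[-][ ]'

Pattern: zero or more of a word character, then optionally any character (captured as 'head'); then exactly 2 of a non-whitespace character, then one or more of a word character (lazy), then a literal '1'; then one or more of a literal '5', then 1 to 4 of a non-whitespace character.
Matches: at [0:16] → '.@=tqscfS155zg9='; at [17:37] → '-&#per6wYu155555y/#@'; at [37:52] → ' !Gr3igcx158,=-'.
Each match is replaced using the text its own group 1 captured.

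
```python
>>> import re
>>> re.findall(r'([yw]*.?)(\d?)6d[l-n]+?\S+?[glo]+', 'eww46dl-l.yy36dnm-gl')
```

A `+?`/`*?`/`{m,n}?` starts at its minimum and grows only as far as needed for what follows to match.
`findall` packs the 2 group values into a tuple for every match.

[('ww4', ''), ('yy3', '')]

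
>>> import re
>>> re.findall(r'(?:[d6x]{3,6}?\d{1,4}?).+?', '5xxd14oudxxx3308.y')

['xxd14', 'dxxx33']

Because the quantifier is non-greedy, it stops expanding at the earliest point where the rest of the pattern can succeed.
Since nothing is captured, `findall` lists the 2 matched substrings directly.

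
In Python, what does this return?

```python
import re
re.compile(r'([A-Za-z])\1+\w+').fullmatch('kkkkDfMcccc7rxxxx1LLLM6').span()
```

`\1` is not a pattern — it's the concrete string captured by group 1, re-applied verbatim.
`re.fullmatch` is like wrapping the pattern in `^…$` (in single-line mode).
The match spans [0:23] → 'kkkkDfMcccc7rxxxx1LLLM6'.
Captured: group 1 = 'k'.

(0, 23)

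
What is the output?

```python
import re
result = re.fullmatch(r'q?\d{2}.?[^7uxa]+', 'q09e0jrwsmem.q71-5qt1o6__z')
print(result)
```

None

The pattern matches optionally a literal 'q', then exactly 2 of a digit, then optionally any character; then one or more of any character except [7uxa].
`fullmatch` succeeds only if the pattern covers the string from start to end.
Here there's no way to consume every character, so the call returns None.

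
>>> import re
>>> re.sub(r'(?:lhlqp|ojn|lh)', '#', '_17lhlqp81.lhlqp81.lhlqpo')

'_17#81.#81.#o'

Branches in `(...|...)` are attempted left-to-right; the first branch that allows the whole pattern to succeed is taken.
Matches: at [3:8] → 'lhlqp'; at [11:16] → 'lhlqp'; at [19:24] → 'lhlqp'.
`sub` substitutes '#' at each match site.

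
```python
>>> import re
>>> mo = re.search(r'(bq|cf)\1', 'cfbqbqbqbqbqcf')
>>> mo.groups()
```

('bq',)

The match spans [2:6] → 'bqbq'.
Captured: group 1 = 'bq'.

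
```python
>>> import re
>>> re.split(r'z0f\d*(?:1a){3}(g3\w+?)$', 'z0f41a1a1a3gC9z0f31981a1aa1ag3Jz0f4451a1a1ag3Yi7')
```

The pattern matches the literal 'z0f', then zero or more of a digit, then the literal '1a' repeated 3 times; then the literal 'g3', then one or more of a word character (lazy) (captured); then anchored at the end.
Matches to split on: at [31:48] → 'z0f4451a1a1ag3Yi7'.
With a capturing group present, the delimiter's captured portion is kept in the result list.

['z0f41a1a1a3gC9z0f31981a1aa1ag3J', 'g3Yi7', '']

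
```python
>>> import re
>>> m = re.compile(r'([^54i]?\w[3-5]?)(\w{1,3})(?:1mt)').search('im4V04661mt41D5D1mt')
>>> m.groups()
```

The match spans [3:11] → 'V04661mt'.
Captured: group 1 = 'V04', group 2 = '66'.

('V04', '66')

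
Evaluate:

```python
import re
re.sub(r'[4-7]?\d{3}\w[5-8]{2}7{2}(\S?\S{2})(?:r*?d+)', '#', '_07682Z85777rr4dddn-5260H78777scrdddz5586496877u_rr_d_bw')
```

This matches optionally a character in [4-7], then exactly 3 of a digit, then a word character; then exactly 2 of a character in [5-8], then exactly 2 of the literal '7'; then optionally a non-whitespace character, then exactly 2 of a non-whitespace character (captured); then zero or more of the literal 'r' (lazy), then one or more of a literal 'd' (non-capturing group).
Matches: at [20:36] → '5260H78777scrddd'.
Each match is replaced by '#'.

'_07682Z85777rr4dddn-#z5586496877u_rr_d_bw'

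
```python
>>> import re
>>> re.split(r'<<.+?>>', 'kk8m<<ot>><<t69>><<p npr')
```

['kk8m', '', '<<p npr']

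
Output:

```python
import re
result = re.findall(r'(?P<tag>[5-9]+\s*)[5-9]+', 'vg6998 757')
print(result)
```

['6998 ']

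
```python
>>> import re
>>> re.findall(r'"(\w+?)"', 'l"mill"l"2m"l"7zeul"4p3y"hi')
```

`findall` collects group 1 from each match (3 total).

['mill', '2m', '7zeul']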